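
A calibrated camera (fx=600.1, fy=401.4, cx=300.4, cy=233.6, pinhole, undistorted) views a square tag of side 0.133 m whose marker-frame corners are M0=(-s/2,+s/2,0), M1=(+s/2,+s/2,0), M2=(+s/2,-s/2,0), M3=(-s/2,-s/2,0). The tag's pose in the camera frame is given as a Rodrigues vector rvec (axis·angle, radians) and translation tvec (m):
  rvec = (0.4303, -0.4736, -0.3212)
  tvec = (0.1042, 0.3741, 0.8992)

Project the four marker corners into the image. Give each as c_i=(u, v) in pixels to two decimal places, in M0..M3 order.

Intrinsics K: fx=600.1, fy=401.4, cx=300.4, cy=233.6
Marker side s = 0.133 m; corners in marker frame (Z=0):
  M0 = (-0.0665, +0.0665, 0)
  M1 = (+0.0665, +0.0665, 0)
  M2 = (+0.0665, -0.0665, 0)
  M3 = (-0.0665, -0.0665, 0)
rvec = (0.4303, -0.4736, -0.3212), |rvec| = θ = 0.71598 rad = 41.023°
Rodrigues: sinθ=0.65636, 1−cosθ=0.24555; R = I + sinθ·[k]× + (1−cosθ)·[k]×²:
    [+0.84314 +0.19684 -0.50037]
    [-0.39207 +0.86189 -0.32160]
    [+0.36796 +0.46733 +0.80387]
t = (0.1042, 0.3741, 0.8992) m
M0: Pc = R·M0+t = (+0.06122, +0.45749, +0.90581); u = 600.1·(+0.06122)/0.90581 + 300.4 = 340.9588, v = 401.4·(+0.45749)/0.90581 + 233.6 = 436.3314
M1: Pc = R·M1+t = (+0.17336, +0.40534, +0.95475); u = 600.1·(+0.17336)/0.95475 + 300.4 = 409.3635, v = 401.4·(+0.40534)/0.95475 + 233.6 = 404.0166
M2: Pc = R·M2+t = (+0.14718, +0.29071, +0.89259); u = 600.1·(+0.14718)/0.89259 + 300.4 = 399.3505, v = 401.4·(+0.29071)/0.89259 + 233.6 = 364.3336
M3: Pc = R·M3+t = (+0.03504, +0.34286, +0.84365); u = 600.1·(+0.03504)/0.84365 + 300.4 = 325.3253, v = 401.4·(+0.34286)/0.84365 + 233.6 = 396.7271

c0=(340.96, 436.33) c1=(409.36, 404.02) c2=(399.35, 364.33) c3=(325.33, 396.73)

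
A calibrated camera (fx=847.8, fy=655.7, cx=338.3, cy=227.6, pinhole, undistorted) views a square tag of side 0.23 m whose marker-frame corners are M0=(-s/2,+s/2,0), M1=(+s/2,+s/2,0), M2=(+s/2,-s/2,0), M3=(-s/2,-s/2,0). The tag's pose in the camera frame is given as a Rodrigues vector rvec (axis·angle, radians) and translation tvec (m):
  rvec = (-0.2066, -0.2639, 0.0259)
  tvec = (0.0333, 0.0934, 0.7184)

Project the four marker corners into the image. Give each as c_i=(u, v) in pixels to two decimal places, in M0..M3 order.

Intrinsics K: fx=847.8, fy=655.7, cx=338.3, cy=227.6
Marker side s = 0.23 m; corners in marker frame (Z=0):
  M0 = (-0.1150, +0.1150, 0)
  M1 = (+0.1150, +0.1150, 0)
  M2 = (+0.1150, -0.1150, 0)
  M3 = (-0.1150, -0.1150, 0)
rvec = (-0.2066, -0.2639, 0.0259), |rvec| = θ = 0.33615 rad = 19.260°
Rodrigues: sinθ=0.32986, 1−cosθ=0.05597; R = I + sinθ·[k]× + (1−cosθ)·[k]×²:
    [+0.96517 +0.00159 -0.26161]
    [+0.05242 +0.97853 +0.19935]
    [+0.25631 -0.20612 +0.94436]
t = (0.0333, 0.0934, 0.7184) m
M0: Pc = R·M0+t = (-0.07751, +0.19990, +0.66522); u = 847.8·(-0.07751)/0.66522 + 338.3 = 239.5138, v = 655.7·(+0.19990)/0.66522 + 227.6 = 424.6410
M1: Pc = R·M1+t = (+0.14448, +0.21196, +0.72417); u = 847.8·(+0.14448)/0.72417 + 338.3 = 507.4425, v = 655.7·(+0.21196)/0.72417 + 227.6 = 419.5177
M2: Pc = R·M2+t = (+0.14411, -0.01310, +0.77158); u = 847.8·(+0.14411)/0.77158 + 338.3 = 496.6483, v = 655.7·(-0.01310)/0.77158 + 227.6 = 216.4655
M3: Pc = R·M3+t = (-0.07788, -0.02516, +0.71263); u = 847.8·(-0.07788)/0.71263 + 338.3 = 245.6503, v = 655.7·(-0.02516)/0.71263 + 227.6 = 204.4510

c0=(239.51, 424.64) c1=(507.44, 419.52) c2=(496.65, 216.47) c3=(245.65, 204.45)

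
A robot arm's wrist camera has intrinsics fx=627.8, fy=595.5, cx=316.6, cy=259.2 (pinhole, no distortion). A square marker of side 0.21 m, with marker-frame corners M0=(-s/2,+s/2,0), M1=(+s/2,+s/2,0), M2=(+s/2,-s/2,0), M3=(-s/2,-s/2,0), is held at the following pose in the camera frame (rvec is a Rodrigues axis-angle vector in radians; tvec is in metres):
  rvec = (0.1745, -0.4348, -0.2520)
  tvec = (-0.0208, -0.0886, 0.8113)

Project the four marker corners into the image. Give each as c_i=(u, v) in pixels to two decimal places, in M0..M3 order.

Intrinsics K: fx=627.8, fy=595.5, cx=316.6, cy=259.2
Marker side s = 0.21 m; corners in marker frame (Z=0):
  M0 = (-0.1050, +0.1050, 0)
  M1 = (+0.1050, +0.1050, 0)
  M2 = (+0.1050, -0.1050, 0)
  M3 = (-0.1050, -0.1050, 0)
rvec = (0.1745, -0.4348, -0.2520), |rvec| = θ = 0.53198 rad = 30.480°
Rodrigues: sinθ=0.50724, 1−cosθ=0.13820; R = I + sinθ·[k]× + (1−cosθ)·[k]×²:
    [+0.87667 +0.20323 -0.43605]
    [-0.27733 +0.95412 -0.11288]
    [+0.39311 +0.21989 +0.89281]
t = (-0.0208, -0.0886, 0.8113) m
M0: Pc = R·M0+t = (-0.09151, +0.04070, +0.79311); u = 627.8·(-0.09151)/0.79311 + 316.6 = 244.1628, v = 595.5·(+0.04070)/0.79311 + 259.2 = 289.7610
M1: Pc = R·M1+t = (+0.09259, -0.01754, +0.87566); u = 627.8·(+0.09259)/0.87566 + 316.6 = 382.9815, v = 595.5·(-0.01754)/0.87566 + 259.2 = 247.2738
M2: Pc = R·M2+t = (+0.04991, -0.21790, +0.82949); u = 627.8·(+0.04991)/0.82949 + 316.6 = 354.3756, v = 595.5·(-0.21790)/0.82949 + 259.2 = 102.7651
M3: Pc = R·M3+t = (-0.13419, -0.15966, +0.74694); u = 627.8·(-0.13419)/0.74694 + 316.6 = 203.8133, v = 595.5·(-0.15966)/0.74694 + 259.2 = 131.9075

c0=(244.16, 289.76) c1=(382.98, 247.27) c2=(354.38, 102.77) c3=(203.81, 131.91)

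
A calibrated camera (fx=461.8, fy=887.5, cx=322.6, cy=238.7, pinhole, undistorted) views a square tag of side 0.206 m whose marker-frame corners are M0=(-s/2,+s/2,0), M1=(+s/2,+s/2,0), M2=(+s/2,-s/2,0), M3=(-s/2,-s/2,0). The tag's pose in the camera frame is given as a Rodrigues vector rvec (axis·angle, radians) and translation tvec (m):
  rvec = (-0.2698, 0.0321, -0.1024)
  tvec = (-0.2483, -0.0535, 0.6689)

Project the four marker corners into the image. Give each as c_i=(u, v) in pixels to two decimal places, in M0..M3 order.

Intrinsics K: fx=461.8, fy=887.5, cx=322.6, cy=238.7
Marker side s = 0.206 m; corners in marker frame (Z=0):
  M0 = (-0.1030, +0.1030, 0)
  M1 = (+0.1030, +0.1030, 0)
  M2 = (+0.1030, -0.1030, 0)
  M3 = (-0.1030, -0.1030, 0)
rvec = (-0.2698, 0.0321, -0.1024), |rvec| = θ = 0.29036 rad = 16.636°
Rodrigues: sinθ=0.28630, 1−cosθ=0.04186; R = I + sinθ·[k]× + (1−cosθ)·[k]×²:
    [+0.99428 +0.09667 +0.04537]
    [-0.10527 +0.95865 +0.26439]
    [-0.01793 -0.26766 +0.96335]
t = (-0.2483, -0.0535, 0.6689) m
M0: Pc = R·M0+t = (-0.34075, +0.05608, +0.64318); u = 461.8·(-0.34075)/0.64318 + 322.6 = 77.9395, v = 887.5·(+0.05608)/0.64318 + 238.7 = 316.0881
M1: Pc = R·M1+t = (-0.13593, +0.03440, +0.63948); u = 461.8·(-0.13593)/0.63948 + 322.6 = 224.4373, v = 887.5·(+0.03440)/0.63948 + 238.7 = 286.4398
M2: Pc = R·M2+t = (-0.15585, -0.16308, +0.69462); u = 461.8·(-0.15585)/0.69462 + 322.6 = 218.9903, v = 887.5·(-0.16308)/0.69462 + 238.7 = 30.3321
M3: Pc = R·M3+t = (-0.36067, -0.14140, +0.69832); u = 461.8·(-0.36067)/0.69832 + 322.6 = 84.0885, v = 887.5·(-0.14140)/0.69832 + 238.7 = 58.9943

c0=(77.94, 316.09) c1=(224.44, 286.44) c2=(218.99, 30.33) c3=(84.09, 58.99)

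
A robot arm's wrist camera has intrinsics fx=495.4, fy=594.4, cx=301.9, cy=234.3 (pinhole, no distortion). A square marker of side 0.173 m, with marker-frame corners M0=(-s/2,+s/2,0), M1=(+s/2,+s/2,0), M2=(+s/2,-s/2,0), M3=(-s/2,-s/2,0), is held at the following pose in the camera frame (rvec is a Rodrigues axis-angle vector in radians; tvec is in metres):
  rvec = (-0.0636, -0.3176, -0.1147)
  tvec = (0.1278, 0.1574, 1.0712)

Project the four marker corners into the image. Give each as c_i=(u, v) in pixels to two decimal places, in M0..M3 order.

c0=(328.94, 378.33) c1=(401.47, 361.53) c2=(391.26, 268.15) c3=(318.73, 279.97)

Intrinsics K: fx=495.4, fy=594.4, cx=301.9, cy=234.3
Marker side s = 0.173 m; corners in marker frame (Z=0):
  M0 = (-0.0865, +0.0865, 0)
  M1 = (+0.0865, +0.0865, 0)
  M2 = (+0.0865, -0.0865, 0)
  M3 = (-0.0865, -0.0865, 0)
rvec = (-0.0636, -0.3176, -0.1147), |rvec| = θ = 0.34361 rad = 19.688°
Rodrigues: sinθ=0.33689, 1−cosθ=0.05846; R = I + sinθ·[k]× + (1−cosθ)·[k]×²:
    [+0.94355 +0.12246 -0.30778]
    [-0.10246 +0.99148 +0.08039]
    [+0.31500 -0.04432 +0.94806]
t = (0.1278, 0.1574, 1.0712) m
M0: Pc = R·M0+t = (+0.05678, +0.25203, +1.04012); u = 495.4·(+0.05678)/1.04012 + 301.9 = 328.9418, v = 594.4·(+0.25203)/1.04012 + 234.3 = 378.3259
M1: Pc = R·M1+t = (+0.22001, +0.23430, +1.09461); u = 495.4·(+0.22001)/1.09461 + 301.9 = 401.4717, v = 594.4·(+0.23430)/1.09461 + 234.3 = 361.5307
M2: Pc = R·M2+t = (+0.19882, +0.06277, +1.10228); u = 495.4·(+0.19882)/1.10228 + 301.9 = 391.2579, v = 594.4·(+0.06277)/1.10228 + 234.3 = 268.1507
M3: Pc = R·M3+t = (+0.03559, +0.08050, +1.04779); u = 495.4·(+0.03559)/1.04779 + 301.9 = 318.7275, v = 594.4·(+0.08050)/1.04779 + 234.3 = 279.9664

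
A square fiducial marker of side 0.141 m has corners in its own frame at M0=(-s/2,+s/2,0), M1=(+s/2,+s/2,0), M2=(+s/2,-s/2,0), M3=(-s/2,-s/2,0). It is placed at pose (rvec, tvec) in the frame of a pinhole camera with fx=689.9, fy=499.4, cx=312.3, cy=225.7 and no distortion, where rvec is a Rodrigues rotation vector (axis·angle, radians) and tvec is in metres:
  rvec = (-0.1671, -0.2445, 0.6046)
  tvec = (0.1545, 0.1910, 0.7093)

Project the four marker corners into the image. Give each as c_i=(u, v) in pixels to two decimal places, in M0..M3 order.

c0=(373.45, 377.74) c1=(480.86, 430.16) c2=(544.82, 343.97) c3=(444.46, 290.86)

Intrinsics K: fx=689.9, fy=499.4, cx=312.3, cy=225.7
Marker side s = 0.141 m; corners in marker frame (Z=0):
  M0 = (-0.0705, +0.0705, 0)
  M1 = (+0.0705, +0.0705, 0)
  M2 = (+0.0705, -0.0705, 0)
  M3 = (-0.0705, -0.0705, 0)
rvec = (-0.1671, -0.2445, 0.6046), |rvec| = θ = 0.67323 rad = 38.573°
Rodrigues: sinθ=0.62352, 1−cosθ=0.21819; R = I + sinθ·[k]× + (1−cosθ)·[k]×²:
    [+0.79525 -0.54028 -0.27508]
    [+0.57962 +0.81059 +0.08360]
    [+0.17781 -0.22592 +0.95778]
t = (0.1545, 0.1910, 0.7093) m
M0: Pc = R·M0+t = (+0.06034, +0.20728, +0.68084); u = 689.9·(+0.06034)/0.68084 + 312.3 = 373.4481, v = 499.4·(+0.20728)/0.68084 + 225.7 = 377.7441
M1: Pc = R·M1+t = (+0.17248, +0.28901, +0.70591); u = 689.9·(+0.17248)/0.70591 + 312.3 = 480.8639, v = 499.4·(+0.28901)/0.70591 + 225.7 = 430.1621
M2: Pc = R·M2+t = (+0.24866, +0.17472, +0.73776); u = 689.9·(+0.24866)/0.73776 + 312.3 = 544.8235, v = 499.4·(+0.17472)/0.73776 + 225.7 = 343.9677
M3: Pc = R·M3+t = (+0.13652, +0.09299, +0.71269); u = 689.9·(+0.13652)/0.71269 + 312.3 = 444.4587, v = 499.4·(+0.09299)/0.71269 + 225.7 = 290.8605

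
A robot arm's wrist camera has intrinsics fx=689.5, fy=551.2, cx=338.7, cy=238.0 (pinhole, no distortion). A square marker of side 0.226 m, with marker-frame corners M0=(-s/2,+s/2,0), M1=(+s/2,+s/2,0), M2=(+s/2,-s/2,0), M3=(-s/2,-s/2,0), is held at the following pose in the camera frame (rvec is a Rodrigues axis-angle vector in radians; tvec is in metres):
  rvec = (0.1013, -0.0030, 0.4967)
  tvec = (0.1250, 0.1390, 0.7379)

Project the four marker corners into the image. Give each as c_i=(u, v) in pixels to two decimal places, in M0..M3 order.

Intrinsics K: fx=689.5, fy=551.2, cx=338.7, cy=238.0
Marker side s = 0.226 m; corners in marker frame (Z=0):
  M0 = (-0.1130, +0.1130, 0)
  M1 = (+0.1130, +0.1130, 0)
  M2 = (+0.1130, -0.1130, 0)
  M3 = (-0.1130, -0.1130, 0)
rvec = (0.1013, -0.0030, 0.4967), |rvec| = θ = 0.50693 rad = 29.045°
Rodrigues: sinθ=0.48550, 1−cosθ=0.12576; R = I + sinθ·[k]× + (1−cosθ)·[k]×²:
    [+0.87926 -0.47585 +0.02175]
    [+0.47555 +0.87424 -0.09775]
    [+0.02750 +0.09629 +0.99497]
t = (0.1250, 0.1390, 0.7379) m
M0: Pc = R·M0+t = (-0.02813, +0.18405, +0.74567); u = 689.5·(-0.02813)/0.74567 + 338.7 = 312.6919, v = 551.2·(+0.18405)/0.74567 + 238.0 = 374.0510
M1: Pc = R·M1+t = (+0.17059, +0.29153, +0.75189); u = 689.5·(+0.17059)/0.75189 + 338.7 = 495.1313, v = 551.2·(+0.29153)/0.75189 + 238.0 = 451.7146
M2: Pc = R·M2+t = (+0.27813, +0.09395, +0.73013); u = 689.5·(+0.27813)/0.73013 + 338.7 = 601.3511, v = 551.2·(+0.09395)/0.73013 + 238.0 = 308.9247
M3: Pc = R·M3+t = (+0.07941, -0.01353, +0.72391); u = 689.5·(+0.07941)/0.72391 + 338.7 = 414.3393, v = 551.2·(-0.01353)/0.72391 + 238.0 = 227.7008

c0=(312.69, 374.05) c1=(495.13, 451.71) c2=(601.35, 308.92) c3=(414.34, 227.70)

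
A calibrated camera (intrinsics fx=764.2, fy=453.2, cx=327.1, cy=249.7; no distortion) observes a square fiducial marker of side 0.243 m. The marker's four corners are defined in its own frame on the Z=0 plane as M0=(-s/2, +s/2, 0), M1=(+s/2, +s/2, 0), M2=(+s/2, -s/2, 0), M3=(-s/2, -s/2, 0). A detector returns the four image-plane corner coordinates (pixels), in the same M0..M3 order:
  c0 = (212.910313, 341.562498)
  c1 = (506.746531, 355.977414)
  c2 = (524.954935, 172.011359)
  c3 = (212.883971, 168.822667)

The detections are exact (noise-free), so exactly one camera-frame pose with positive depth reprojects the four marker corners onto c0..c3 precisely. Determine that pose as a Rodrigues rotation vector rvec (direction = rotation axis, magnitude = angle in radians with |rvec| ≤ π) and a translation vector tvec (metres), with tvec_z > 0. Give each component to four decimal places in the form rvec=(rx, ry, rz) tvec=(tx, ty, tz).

rvec=(0.1443, 0.1689, 0.0342) tvec=(0.0256, 0.0166, 0.6094)

Intrinsics K: fx=764.2, fy=453.2, cx=327.1, cy=249.7
Marker side s = 0.243 m; corners in marker frame (Z=0):
  M0 = (-0.1215, +0.1215, 0)
  M1 = (+0.1215, +0.1215, 0)
  M2 = (+0.1215, -0.1215, 0)
  M3 = (-0.1215, -0.1215, 0)
Detected image corners:
  c0 = (212.910313, 341.562498) px
  c1 = (506.746531, 355.977414) px
  c2 = (524.954935, 172.011359) px
  c3 = (212.883971, 168.822667) px
Planar DLT: solve 8×8 A·h = b for H (H[2,2]=1):
  H  [+1146.93943 +51.11518 +359.25677]
  H  [-33.41739 +795.39270 +262.04436]
  H  [-0.27085 +0.23957 +1.00000]
B = K⁻¹H; ‖b₁‖=1.641037, ‖b₂‖=1.641037; λ = 2/(‖b₁‖+‖b₂‖) = 0.609371, sign → tz>0 ⇒ λ=+0.609371
r₁ = λ·B[:,0] = (+0.98521,+0.04600,-0.16505); r₂ = λ·B[:,1] = (-0.02173,+0.98905,+0.14599)
r₃ = r₁×r₂ = (+0.16996,-0.14024,+0.97542); SVD([r₁ r₂ r₃]) → R = UVᵀ:
  R  [+0.98521 -0.02173 +0.16996]
  R  [+0.04600 +0.98905 -0.14024]
  R  [-0.16505 +0.14599 +0.97542]
t = (+0.02564, +0.01660, +0.60937) m
tr R = 2.949682; θ = arccos((tr R − 1)/2) = 0.224791 rad = 12.880°
axis k = ((R−Rᵀ)₃₂, (R−Rᵀ)₁₃, (R−Rᵀ)₂₁) / (2 sinθ) = (+0.642044, +0.751463, +0.151930)
rvec = θ·k = (+0.144325, +0.168922, +0.034152)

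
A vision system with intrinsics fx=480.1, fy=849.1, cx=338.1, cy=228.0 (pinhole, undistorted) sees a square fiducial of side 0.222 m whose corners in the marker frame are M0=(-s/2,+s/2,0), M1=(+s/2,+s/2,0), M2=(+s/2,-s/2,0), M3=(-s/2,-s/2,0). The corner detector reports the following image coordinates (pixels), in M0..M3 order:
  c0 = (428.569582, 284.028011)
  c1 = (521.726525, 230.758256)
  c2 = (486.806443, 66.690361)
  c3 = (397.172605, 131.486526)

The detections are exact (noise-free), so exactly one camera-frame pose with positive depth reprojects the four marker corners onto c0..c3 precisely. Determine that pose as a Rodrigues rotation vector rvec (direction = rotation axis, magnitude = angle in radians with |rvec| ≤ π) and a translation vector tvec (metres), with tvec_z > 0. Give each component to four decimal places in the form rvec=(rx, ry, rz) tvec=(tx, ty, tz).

Intrinsics K: fx=480.1, fy=849.1, cx=338.1, cy=228.0
Marker side s = 0.222 m; corners in marker frame (Z=0):
  M0 = (-0.1110, +0.1110, 0)
  M1 = (+0.1110, +0.1110, 0)
  M2 = (+0.1110, -0.1110, 0)
  M3 = (-0.1110, -0.1110, 0)
Detected image corners:
  c0 = (428.569582, 284.028011) px
  c1 = (521.726525, 230.758256) px
  c2 = (486.806443, 66.690361) px
  c3 = (397.172605, 131.486526) px
Planar DLT: solve 8×8 A·h = b for H (H[2,2]=1):
  H  [+253.01592 +126.98485 +456.72550]
  H  [-327.71175 +703.50774 +178.95126]
  H  [-0.34593 -0.04814 +1.00000]
B = K⁻¹H; ‖b₁‖=0.894097, ‖b₂‖=0.894097; λ = 2/(‖b₁‖+‖b₂‖) = 1.118447, sign → tz>0 ⇒ λ=+1.118447
r₁ = λ·B[:,0] = (+0.86190,-0.32778,-0.38690); r₂ = λ·B[:,1] = (+0.33374,+0.94113,-0.05384)
r₃ = r₁×r₂ = (+0.38177,-0.08272,+0.92055); SVD([r₁ r₂ r₃]) → R = UVᵀ:
  R  [+0.86190 +0.33374 +0.38177]
  R  [-0.32778 +0.94113 -0.08272]
  R  [-0.38690 -0.05384 +0.92055]
t = (+0.27635, -0.06461, +1.11845) m
tr R = 2.723572; θ = arccos((tr R − 1)/2) = 0.532016 rad = 30.482°
axis k = ((R−Rᵀ)₃₂, (R−Rᵀ)₁₃, (R−Rᵀ)₂₁) / (2 sinθ) = (+0.028473, +0.757657, -0.652031)
rvec = θ·k = (+0.015148, +0.403086, -0.346891)

rvec=(0.0151, 0.4031, -0.3469) tvec=(0.2764, -0.0646, 1.1184)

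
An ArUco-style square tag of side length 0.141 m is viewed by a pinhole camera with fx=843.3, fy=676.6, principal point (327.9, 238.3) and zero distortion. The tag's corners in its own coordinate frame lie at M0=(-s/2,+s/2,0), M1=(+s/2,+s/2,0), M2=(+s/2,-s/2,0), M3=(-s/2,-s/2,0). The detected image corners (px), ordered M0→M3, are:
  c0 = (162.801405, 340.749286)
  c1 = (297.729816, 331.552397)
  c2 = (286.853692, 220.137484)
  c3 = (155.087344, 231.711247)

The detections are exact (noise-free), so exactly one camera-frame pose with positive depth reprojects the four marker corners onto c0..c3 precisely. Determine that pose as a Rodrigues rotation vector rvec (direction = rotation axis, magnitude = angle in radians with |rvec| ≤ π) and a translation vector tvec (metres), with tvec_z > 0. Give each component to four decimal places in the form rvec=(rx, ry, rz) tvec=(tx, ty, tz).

Intrinsics K: fx=843.3, fy=676.6, cx=327.9, cy=238.3
Marker side s = 0.141 m; corners in marker frame (Z=0):
  M0 = (-0.0705, +0.0705, 0)
  M1 = (+0.0705, +0.0705, 0)
  M2 = (+0.0705, -0.0705, 0)
  M3 = (-0.0705, -0.0705, 0)
Detected image corners:
  c0 = (162.801405, 340.749286) px
  c1 = (297.729816, 331.552397) px
  c2 = (286.853692, 220.137484) px
  c3 = (155.087344, 231.711247) px
Planar DLT: solve 8×8 A·h = b for H (H[2,2]=1):
  H  [+907.77141 +30.48333 +224.77863]
  H  [-120.87134 +737.66911 +280.49095]
  H  [-0.16768 -0.15649 +1.00000]
B = K⁻¹H; ‖b₁‖=1.160078, ‖b₂‖=1.160078; λ = 2/(‖b₁‖+‖b₂‖) = 0.862011, sign → tz>0 ⇒ λ=+0.862011
r₁ = λ·B[:,0] = (+0.98411,-0.10309,-0.14454); r₂ = λ·B[:,1] = (+0.08361,+0.98733,-0.13490)
r₃ = r₁×r₂ = (+0.15661,+0.12067,+0.98026); SVD([r₁ r₂ r₃]) → R = UVᵀ:
  R  [+0.98411 +0.08361 +0.15661]
  R  [-0.10309 +0.98733 +0.12067]
  R  [-0.14454 -0.13490 +0.98026]
t = (-0.10541, +0.05375, +0.86201) m
tr R = 2.951701; θ = arccos((tr R − 1)/2) = 0.220214 rad = 12.617°
axis k = ((R−Rᵀ)₃₂, (R−Rᵀ)₁₃, (R−Rᵀ)₂₁) / (2 sinθ) = (-0.584976, +0.689331, -0.427347)
rvec = θ·k = (-0.128820, +0.151800, -0.094108)

rvec=(-0.1288, 0.1518, -0.0941) tvec=(-0.1054, 0.0538, 0.8620)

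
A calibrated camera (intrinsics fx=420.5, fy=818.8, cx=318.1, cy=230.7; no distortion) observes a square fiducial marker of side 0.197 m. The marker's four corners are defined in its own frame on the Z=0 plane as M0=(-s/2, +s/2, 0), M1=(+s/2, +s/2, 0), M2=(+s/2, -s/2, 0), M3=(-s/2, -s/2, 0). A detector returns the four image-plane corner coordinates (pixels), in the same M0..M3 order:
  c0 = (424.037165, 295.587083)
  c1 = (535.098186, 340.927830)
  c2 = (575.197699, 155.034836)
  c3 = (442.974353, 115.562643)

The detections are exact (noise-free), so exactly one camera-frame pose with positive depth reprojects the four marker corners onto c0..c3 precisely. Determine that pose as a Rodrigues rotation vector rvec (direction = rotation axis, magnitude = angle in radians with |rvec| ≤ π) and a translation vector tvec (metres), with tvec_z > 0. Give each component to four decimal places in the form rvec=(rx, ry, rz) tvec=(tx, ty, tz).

Intrinsics K: fx=420.5, fy=818.8, cx=318.1, cy=230.7
Marker side s = 0.197 m; corners in marker frame (Z=0):
  M0 = (-0.0985, +0.0985, 0)
  M1 = (+0.0985, +0.0985, 0)
  M2 = (+0.0985, -0.0985, 0)
  M3 = (-0.0985, -0.0985, 0)
Detected image corners:
  c0 = (424.037165, 295.587083) px
  c1 = (535.098186, 340.927830) px
  c2 = (575.197699, 155.034836) px
  c3 = (442.974353, 115.562643) px
Planar DLT: solve 8×8 A·h = b for H (H[2,2]=1):
  H  [+441.25181 +246.80716 +491.08129]
  H  [+137.52801 +1109.33561 +233.24804]
  H  [-0.34794 +0.79867 +1.00000]
B = K⁻¹H; ‖b₁‖=1.383701, ‖b₂‖=1.383701; λ = 2/(‖b₁‖+‖b₂‖) = 0.722699, sign → tz>0 ⇒ λ=+0.722699
r₁ = λ·B[:,0] = (+0.94859,+0.19224,-0.25146); r₂ = λ·B[:,1] = (-0.01246,+0.81651,+0.57720)
r₃ = r₁×r₂ = (+0.31627,-0.54439,+0.77692); SVD([r₁ r₂ r₃]) → R = UVᵀ:
  R  [+0.94859 -0.01246 +0.31627]
  R  [+0.19224 +0.81651 -0.54439]
  R  [-0.25146 +0.57720 +0.77692]
t = (+0.29730, +0.00225, +0.72270) m
tr R = 2.542016; θ = arccos((tr R − 1)/2) = 0.690374 rad = 39.555°
axis k = ((R−Rᵀ)₃₂, (R−Rᵀ)₁₃, (R−Rᵀ)₂₁) / (2 sinθ) = (+0.880612, +0.445750, +0.160717)
rvec = θ·k = (+0.607951, +0.307734, +0.110955)

rvec=(0.6080, 0.3077, 0.1110) tvec=(0.2973, 0.0022, 0.7227)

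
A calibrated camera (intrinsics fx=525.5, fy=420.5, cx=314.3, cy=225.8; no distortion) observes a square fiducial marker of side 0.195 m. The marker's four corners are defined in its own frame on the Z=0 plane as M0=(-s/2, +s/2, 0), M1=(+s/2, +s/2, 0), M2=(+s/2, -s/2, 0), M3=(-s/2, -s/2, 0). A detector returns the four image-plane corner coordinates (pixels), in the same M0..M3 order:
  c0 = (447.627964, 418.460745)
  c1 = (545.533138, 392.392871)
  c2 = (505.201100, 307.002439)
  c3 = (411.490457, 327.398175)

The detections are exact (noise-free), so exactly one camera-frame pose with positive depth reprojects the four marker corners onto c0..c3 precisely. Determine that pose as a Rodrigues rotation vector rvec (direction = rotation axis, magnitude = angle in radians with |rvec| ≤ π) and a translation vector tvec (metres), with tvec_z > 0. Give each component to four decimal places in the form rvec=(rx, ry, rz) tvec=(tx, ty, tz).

Intrinsics K: fx=525.5, fy=420.5, cx=314.3, cy=225.8
Marker side s = 0.195 m; corners in marker frame (Z=0):
  M0 = (-0.0975, +0.0975, 0)
  M1 = (+0.0975, +0.0975, 0)
  M2 = (+0.0975, -0.0975, 0)
  M3 = (-0.0975, -0.0975, 0)
Detected image corners:
  c0 = (447.627964, 418.460745) px
  c1 = (545.533138, 392.392871) px
  c2 = (505.201100, 307.002439) px
  c3 = (411.490457, 327.398175) px
Planar DLT: solve 8×8 A·h = b for H (H[2,2]=1):
  H  [+607.88980 +42.48017 +478.00614]
  H  [-30.21424 +335.67080 +359.65034]
  H  [+0.24485 -0.32223 +1.00000]
B = K⁻¹H; ‖b₁‖=1.059284, ‖b₂‖=1.059284; λ = 2/(‖b₁‖+‖b₂‖) = 0.944033, sign → tz>0 ⇒ λ=+0.944033
r₁ = λ·B[:,0] = (+0.95380,-0.19195,+0.23114); r₂ = λ·B[:,1] = (+0.25825,+0.91694,-0.30419)
r₃ = r₁×r₂ = (-0.15355,+0.34983,+0.92414); SVD([r₁ r₂ r₃]) → R = UVᵀ:
  R  [+0.95380 +0.25825 -0.15355]
  R  [-0.19195 +0.91694 +0.34983]
  R  [+0.23114 -0.30419 +0.92414]
t = (+0.29409, +0.30050, +0.94403) m
tr R = 2.794875; θ = arccos((tr R − 1)/2) = 0.456871 rad = 26.177°
axis k = ((R−Rᵀ)₃₂, (R−Rᵀ)₁₃, (R−Rᵀ)₂₁) / (2 sinθ) = (-0.741289, -0.436023, -0.510269)
rvec = θ·k = (-0.338673, -0.199206, -0.233127)

rvec=(-0.3387, -0.1992, -0.2331) tvec=(0.2941, 0.3005, 0.9440)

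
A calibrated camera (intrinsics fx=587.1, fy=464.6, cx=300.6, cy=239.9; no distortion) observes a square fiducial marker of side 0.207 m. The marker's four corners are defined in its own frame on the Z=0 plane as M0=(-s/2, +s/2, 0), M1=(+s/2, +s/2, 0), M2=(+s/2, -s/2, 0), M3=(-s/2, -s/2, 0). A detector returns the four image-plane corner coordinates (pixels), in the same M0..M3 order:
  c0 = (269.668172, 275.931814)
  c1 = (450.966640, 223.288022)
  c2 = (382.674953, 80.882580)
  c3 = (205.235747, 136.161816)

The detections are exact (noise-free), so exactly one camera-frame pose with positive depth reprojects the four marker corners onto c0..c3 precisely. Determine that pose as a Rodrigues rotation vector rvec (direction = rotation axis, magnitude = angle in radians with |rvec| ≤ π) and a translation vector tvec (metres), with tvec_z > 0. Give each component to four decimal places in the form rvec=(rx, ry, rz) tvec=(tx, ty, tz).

Intrinsics K: fx=587.1, fy=464.6, cx=300.6, cy=239.9
Marker side s = 0.207 m; corners in marker frame (Z=0):
  M0 = (-0.1035, +0.1035, 0)
  M1 = (+0.1035, +0.1035, 0)
  M2 = (+0.1035, -0.1035, 0)
  M3 = (-0.1035, -0.1035, 0)
Detected image corners:
  c0 = (269.668172, 275.931814) px
  c1 = (450.966640, 223.288022) px
  c2 = (382.674953, 80.882580) px
  c3 = (205.235747, 136.161816) px
Planar DLT: solve 8×8 A·h = b for H (H[2,2]=1):
  H  [+829.20258 +300.25991 +325.86705]
  H  [-281.11620 +670.44033 +178.93278]
  H  [-0.11388 -0.06181 +1.00000]
B = K⁻¹H; ‖b₁‖=1.572981, ‖b₂‖=1.572981; λ = 2/(‖b₁‖+‖b₂‖) = 0.635736, sign → tz>0 ⇒ λ=+0.635736
r₁ = λ·B[:,0] = (+0.93496,-0.34728,-0.07240); r₂ = λ·B[:,1] = (+0.34525,+0.93769,-0.03929)
r₃ = r₁×r₂ = (+0.08153,+0.01174,+0.99660); SVD([r₁ r₂ r₃]) → R = UVᵀ:
  R  [+0.93496 +0.34525 +0.08153]
  R  [-0.34728 +0.93769 +0.01174]
  R  [-0.07240 -0.03929 +0.99660]
t = (+0.02736, -0.08342, +0.63574) m
tr R = 2.869250; θ = arccos((tr R − 1)/2) = 0.363593 rad = 20.832°
axis k = ((R−Rᵀ)₃₂, (R−Rᵀ)₁₃, (R−Rᵀ)₂₁) / (2 sinθ) = (-0.071755, +0.216414, -0.973661)
rvec = θ·k = (-0.026090, +0.078687, -0.354016)

rvec=(-0.0261, 0.0787, -0.3540) tvec=(0.0274, -0.0834, 0.6357)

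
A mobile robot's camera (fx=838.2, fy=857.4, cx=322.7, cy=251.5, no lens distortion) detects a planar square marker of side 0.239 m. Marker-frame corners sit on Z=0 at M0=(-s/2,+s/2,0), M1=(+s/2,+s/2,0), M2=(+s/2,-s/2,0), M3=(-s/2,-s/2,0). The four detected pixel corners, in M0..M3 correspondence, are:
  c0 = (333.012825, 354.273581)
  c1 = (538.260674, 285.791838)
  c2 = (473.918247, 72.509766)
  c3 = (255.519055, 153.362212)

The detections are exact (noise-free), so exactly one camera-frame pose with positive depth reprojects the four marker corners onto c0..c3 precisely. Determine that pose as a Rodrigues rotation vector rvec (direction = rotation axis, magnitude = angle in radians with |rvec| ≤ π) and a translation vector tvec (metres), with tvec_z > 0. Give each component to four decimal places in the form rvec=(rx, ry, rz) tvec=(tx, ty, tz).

rvec=(0.2994, 0.0774, -0.3453) tvec=(0.0827, -0.0321, 0.8996)

Intrinsics K: fx=838.2, fy=857.4, cx=322.7, cy=251.5
Marker side s = 0.239 m; corners in marker frame (Z=0):
  M0 = (-0.1195, +0.1195, 0)
  M1 = (+0.1195, +0.1195, 0)
  M2 = (+0.1195, -0.1195, 0)
  M3 = (-0.1195, -0.1195, 0)
Detected image corners:
  c0 = (333.012825, 354.273581) px
  c1 = (538.260674, 285.791838) px
  c2 = (473.918247, 72.509766) px
  c3 = (255.519055, 153.362212) px
Planar DLT: solve 8×8 A·h = b for H (H[2,2]=1):
  H  [+829.48209 +419.82536 +399.71145]
  H  [-341.65365 +932.42602 +220.89859]
  H  [-0.13944 +0.30646 +1.00000]
B = K⁻¹H; ‖b₁‖=1.111640, ‖b₂‖=1.111640; λ = 2/(‖b₁‖+‖b₂‖) = 0.899572, sign → tz>0 ⇒ λ=+0.899572
r₁ = λ·B[:,0] = (+0.93851,-0.32166,-0.12544); r₂ = λ·B[:,1] = (+0.34443,+0.89742,+0.27568)
r₃ = r₁×r₂ = (+0.02389,-0.30193,+0.95303); SVD([r₁ r₂ r₃]) → R = UVᵀ:
  R  [+0.93851 +0.34443 +0.02389]
  R  [-0.32166 +0.89742 -0.30193]
  R  [-0.12544 +0.27568 +0.95303]
t = (+0.08265, -0.03211, +0.89957) m
tr R = 2.788960; θ = arccos((tr R − 1)/2) = 0.463529 rad = 26.558°
axis k = ((R−Rᵀ)₃₂, (R−Rᵀ)₁₃, (R−Rᵀ)₂₁) / (2 sinθ) = (+0.645949, +0.166996, -0.744891)
rvec = θ·k = (+0.299416, +0.077408, -0.345279)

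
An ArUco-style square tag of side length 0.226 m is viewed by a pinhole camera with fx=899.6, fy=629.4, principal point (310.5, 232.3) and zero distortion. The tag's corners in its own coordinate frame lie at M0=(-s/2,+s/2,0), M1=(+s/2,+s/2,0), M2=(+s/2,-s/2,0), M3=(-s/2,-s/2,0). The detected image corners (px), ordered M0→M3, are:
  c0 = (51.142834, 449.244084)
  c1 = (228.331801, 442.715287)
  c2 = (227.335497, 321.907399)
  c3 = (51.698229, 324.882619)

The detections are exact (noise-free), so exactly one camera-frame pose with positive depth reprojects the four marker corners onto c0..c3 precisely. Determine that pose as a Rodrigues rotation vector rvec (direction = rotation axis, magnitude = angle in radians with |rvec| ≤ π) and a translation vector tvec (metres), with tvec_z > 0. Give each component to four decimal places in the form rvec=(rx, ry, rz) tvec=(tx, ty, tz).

Intrinsics K: fx=899.6, fy=629.4, cx=310.5, cy=232.3
Marker side s = 0.226 m; corners in marker frame (Z=0):
  M0 = (-0.1130, +0.1130, 0)
  M1 = (+0.1130, +0.1130, 0)
  M2 = (+0.1130, -0.1130, 0)
  M3 = (-0.1130, -0.1130, 0)
Detected image corners:
  c0 = (51.142834, 449.244084) px
  c1 = (228.331801, 442.715287) px
  c2 = (227.335497, 321.907399) px
  c3 = (51.698229, 324.882619) px
Planar DLT: solve 8×8 A·h = b for H (H[2,2]=1):
  H  [+798.27214 -4.43171 +140.89000]
  H  [+27.76877 +527.26466 +384.38266]
  H  [+0.12675 -0.03908 +1.00000]
B = K⁻¹H; ‖b₁‖=0.853087, ‖b₂‖=0.853087; λ = 2/(‖b₁‖+‖b₂‖) = 1.172213, sign → tz>0 ⇒ λ=+1.172213
r₁ = λ·B[:,0] = (+0.98890,-0.00312,+0.14858); r₂ = λ·B[:,1] = (+0.01004,+0.99890,-0.04581)
r₃ = r₁×r₂ = (-0.14828,+0.04679,+0.98784); SVD([r₁ r₂ r₃]) → R = UVᵀ:
  R  [+0.98890 +0.01004 -0.14828]
  R  [-0.00312 +0.99890 +0.04679]
  R  [+0.14858 -0.04581 +0.98784]
t = (-0.22101, +0.28324, +1.17221) m
tr R = 2.975633; θ = arccos((tr R − 1)/2) = 0.156257 rad = 8.953°
axis k = ((R−Rᵀ)₃₂, (R−Rᵀ)₁₃, (R−Rᵀ)₂₁) / (2 sinθ) = (-0.297509, -0.953782, -0.042275)
rvec = θ·k = (-0.046488, -0.149035, -0.006606)

rvec=(-0.0465, -0.1490, -0.0066) tvec=(-0.2210, 0.2832, 1.1722)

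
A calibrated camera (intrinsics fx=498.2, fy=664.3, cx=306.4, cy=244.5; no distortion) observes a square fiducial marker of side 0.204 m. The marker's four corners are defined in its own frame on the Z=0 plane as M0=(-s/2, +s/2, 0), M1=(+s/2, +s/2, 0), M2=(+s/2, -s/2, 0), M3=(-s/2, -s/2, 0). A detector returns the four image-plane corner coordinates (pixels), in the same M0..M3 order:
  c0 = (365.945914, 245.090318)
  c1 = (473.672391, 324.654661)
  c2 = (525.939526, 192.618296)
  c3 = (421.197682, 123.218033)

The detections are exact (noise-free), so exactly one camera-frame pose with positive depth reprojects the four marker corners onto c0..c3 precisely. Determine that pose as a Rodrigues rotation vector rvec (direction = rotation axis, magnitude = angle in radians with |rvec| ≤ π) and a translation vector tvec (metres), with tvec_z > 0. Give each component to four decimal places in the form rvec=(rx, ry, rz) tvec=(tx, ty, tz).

rvec=(-0.2811, 0.1449, 0.5383) tvec=(0.2438, -0.0336, 0.8694)

Intrinsics K: fx=498.2, fy=664.3, cx=306.4, cy=244.5
Marker side s = 0.204 m; corners in marker frame (Z=0):
  M0 = (-0.1020, +0.1020, 0)
  M1 = (+0.1020, +0.1020, 0)
  M2 = (+0.1020, -0.1020, 0)
  M3 = (-0.1020, -0.1020, 0)
Detected image corners:
  c0 = (365.945914, 245.090318) px
  c1 = (473.672391, 324.654661) px
  c2 = (525.939526, 192.618296) px
  c3 = (421.197682, 123.218033) px
Planar DLT: solve 8×8 A·h = b for H (H[2,2]=1):
  H  [+413.21788 -379.54520 +446.09790]
  H  [+311.24661 +564.30036 +218.80342]
  H  [-0.24031 -0.25933 +1.00000]
B = K⁻¹H; ‖b₁‖=1.150187, ‖b₂‖=1.150187; λ = 2/(‖b₁‖+‖b₂‖) = 0.869424, sign → tz>0 ⇒ λ=+0.869424
r₁ = λ·B[:,0] = (+0.84962,+0.48425,-0.20893); r₂ = λ·B[:,1] = (-0.52369,+0.82153,-0.22547)
r₃ = r₁×r₂ = (+0.06246,+0.30098,+0.95158); SVD([r₁ r₂ r₃]) → R = UVᵀ:
  R  [+0.84962 -0.52369 +0.06246]
  R  [+0.48425 +0.82153 +0.30098]
  R  [-0.20893 -0.22547 +0.95158]
t = (+0.24379, -0.03363, +0.86942) m
tr R = 2.622730; θ = arccos((tr R − 1)/2) = 0.624313 rad = 35.770°
axis k = ((R−Rᵀ)₃₂, (R−Rᵀ)₁₃, (R−Rᵀ)₂₁) / (2 sinθ) = (-0.450305, +0.232143, +0.862169)
rvec = θ·k = (-0.281131, +0.144930, +0.538263)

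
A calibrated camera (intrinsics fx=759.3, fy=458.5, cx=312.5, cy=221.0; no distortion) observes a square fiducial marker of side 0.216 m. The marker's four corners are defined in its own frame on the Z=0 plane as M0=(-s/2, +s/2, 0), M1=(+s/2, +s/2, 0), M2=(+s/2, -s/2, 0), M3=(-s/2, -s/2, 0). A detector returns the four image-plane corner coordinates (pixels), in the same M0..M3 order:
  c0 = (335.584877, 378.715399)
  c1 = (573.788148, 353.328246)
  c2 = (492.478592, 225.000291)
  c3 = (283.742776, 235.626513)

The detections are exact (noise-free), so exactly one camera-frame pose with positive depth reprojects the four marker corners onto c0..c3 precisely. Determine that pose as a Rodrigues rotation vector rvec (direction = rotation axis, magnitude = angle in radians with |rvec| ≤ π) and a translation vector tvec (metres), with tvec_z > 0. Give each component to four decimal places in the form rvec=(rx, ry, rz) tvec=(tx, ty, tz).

Intrinsics K: fx=759.3, fy=458.5, cx=312.5, cy=221.0
Marker side s = 0.216 m; corners in marker frame (Z=0):
  M0 = (-0.1080, +0.1080, 0)
  M1 = (+0.1080, +0.1080, 0)
  M2 = (+0.1080, -0.1080, 0)
  M3 = (-0.1080, -0.1080, 0)
Detected image corners:
  c0 = (335.584877, 378.715399) px
  c1 = (573.788148, 353.328246) px
  c2 = (492.478592, 225.000291) px
  c3 = (283.742776, 235.626513) px
Planar DLT: solve 8×8 A·h = b for H (H[2,2]=1):
  H  [+1200.48668 +2.92910 +423.67377]
  H  [+40.53798 +408.64614 +292.41115]
  H  [+0.40649 -0.73158 +1.00000]
B = K⁻¹H; ‖b₁‖=1.474949, ‖b₂‖=1.474949; λ = 2/(‖b₁‖+‖b₂‖) = 0.677989, sign → tz>0 ⇒ λ=+0.677989
r₁ = λ·B[:,0] = (+0.95851,-0.07290,+0.27560); r₂ = λ·B[:,1] = (+0.20675,+0.84335,-0.49600)
r₃ = r₁×r₂ = (-0.19627,+0.53240,+0.82342); SVD([r₁ r₂ r₃]) → R = UVᵀ:
  R  [+0.95851 +0.20675 -0.19627]
  R  [-0.07290 +0.84335 +0.53240]
  R  [+0.27560 -0.49600 +0.82342]
t = (+0.09927, +0.10560, +0.67799) m
tr R = 2.625276; θ = arccos((tr R − 1)/2) = 0.622132 rad = 35.646°
axis k = ((R−Rᵀ)₃₂, (R−Rᵀ)₁₃, (R−Rᵀ)₂₁) / (2 sinθ) = (-0.882345, -0.404847, -0.239930)
rvec = θ·k = (-0.548935, -0.251868, -0.149268)

rvec=(-0.5489, -0.2519, -0.1493) tvec=(0.0993, 0.1056, 0.6780)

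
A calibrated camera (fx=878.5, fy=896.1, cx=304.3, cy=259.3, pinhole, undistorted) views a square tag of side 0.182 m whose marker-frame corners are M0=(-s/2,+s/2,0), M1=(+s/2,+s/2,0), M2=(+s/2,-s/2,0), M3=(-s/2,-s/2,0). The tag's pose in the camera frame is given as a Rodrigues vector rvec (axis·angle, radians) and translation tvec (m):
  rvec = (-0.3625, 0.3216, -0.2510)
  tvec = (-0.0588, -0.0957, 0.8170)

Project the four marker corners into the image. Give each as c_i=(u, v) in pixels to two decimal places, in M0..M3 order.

c0=(167.09, 274.39) c1=(352.22, 211.76) c2=(313.07, 37.52) c3=(144.84, 104.61)

Intrinsics K: fx=878.5, fy=896.1, cx=304.3, cy=259.3
Marker side s = 0.182 m; corners in marker frame (Z=0):
  M0 = (-0.0910, +0.0910, 0)
  M1 = (+0.0910, +0.0910, 0)
  M2 = (+0.0910, -0.0910, 0)
  M3 = (-0.0910, -0.0910, 0)
rvec = (-0.3625, 0.3216, -0.2510), |rvec| = θ = 0.54574 rad = 31.269°
Rodrigues: sinθ=0.51905, 1−cosθ=0.14526; R = I + sinθ·[k]× + (1−cosθ)·[k]×²:
    [+0.91883 +0.18187 +0.35025]
    [-0.29558 +0.90519 +0.30540]
    [-0.26150 -0.38414 +0.88547]
t = (-0.0588, -0.0957, 0.8170) m
M0: Pc = R·M0+t = (-0.12586, +0.01357, +0.80584); u = 878.5·(-0.12586)/0.80584 + 304.3 = 167.0875, v = 896.1·(+0.01357)/0.80584 + 259.3 = 274.3898
M1: Pc = R·M1+t = (+0.04136, -0.04023, +0.75825); u = 878.5·(+0.04136)/0.75825 + 304.3 = 352.2235, v = 896.1·(-0.04023)/0.75825 + 259.3 = 211.7605
M2: Pc = R·M2+t = (+0.00826, -0.20497, +0.82816); u = 878.5·(+0.00826)/0.82816 + 304.3 = 313.0660, v = 896.1·(-0.20497)/0.82816 + 259.3 = 37.5152
M3: Pc = R·M3+t = (-0.15896, -0.15117, +0.87575); u = 878.5·(-0.15896)/0.87575 + 304.3 = 144.8378, v = 896.1·(-0.15117)/0.87575 + 259.3 = 104.6138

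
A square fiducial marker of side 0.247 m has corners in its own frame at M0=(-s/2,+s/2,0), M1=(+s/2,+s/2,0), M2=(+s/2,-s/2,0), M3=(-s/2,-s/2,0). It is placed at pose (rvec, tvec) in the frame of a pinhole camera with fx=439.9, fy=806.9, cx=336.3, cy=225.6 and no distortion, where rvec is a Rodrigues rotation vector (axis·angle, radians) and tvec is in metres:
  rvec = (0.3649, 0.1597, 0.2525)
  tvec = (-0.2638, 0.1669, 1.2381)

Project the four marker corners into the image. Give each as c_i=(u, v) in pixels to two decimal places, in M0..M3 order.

c0=(197.82, 377.91) c1=(276.67, 423.77) c2=(291.82, 286.46) c3=(206.63, 240.16)

Intrinsics K: fx=439.9, fy=806.9, cx=336.3, cy=225.6
Marker side s = 0.247 m; corners in marker frame (Z=0):
  M0 = (-0.1235, +0.1235, 0)
  M1 = (+0.1235, +0.1235, 0)
  M2 = (+0.1235, -0.1235, 0)
  M3 = (-0.1235, -0.1235, 0)
rvec = (0.3649, 0.1597, 0.2525), |rvec| = θ = 0.47161 rad = 27.021°
Rodrigues: sinθ=0.45432, 1−cosθ=0.10916; R = I + sinθ·[k]× + (1−cosθ)·[k]×²:
    [+0.95619 -0.21464 +0.19907]
    [+0.27184 +0.90336 -0.33173]
    [-0.10862 +0.37131 +0.92213]
t = (-0.2638, 0.1669, 1.2381) m
M0: Pc = R·M0+t = (-0.40840, +0.24489, +1.29737); u = 439.9·(-0.40840)/1.29737 + 336.3 = 197.8245, v = 806.9·(+0.24489)/1.29737 + 225.6 = 377.9103
M1: Pc = R·M1+t = (-0.17222, +0.31204, +1.27054); u = 439.9·(-0.17222)/1.27054 + 336.3 = 276.6727, v = 806.9·(+0.31204)/1.27054 + 225.6 = 423.7697
M2: Pc = R·M2+t = (-0.11920, +0.08891, +1.17883); u = 439.9·(-0.11920)/1.17883 + 336.3 = 291.8177, v = 806.9·(+0.08891)/1.17883 + 225.6 = 286.4571
M3: Pc = R·M3+t = (-0.35538, +0.02176, +1.20566); u = 439.9·(-0.35538)/1.20566 + 336.3 = 206.6345, v = 806.9·(+0.02176)/1.20566 + 225.6 = 240.1648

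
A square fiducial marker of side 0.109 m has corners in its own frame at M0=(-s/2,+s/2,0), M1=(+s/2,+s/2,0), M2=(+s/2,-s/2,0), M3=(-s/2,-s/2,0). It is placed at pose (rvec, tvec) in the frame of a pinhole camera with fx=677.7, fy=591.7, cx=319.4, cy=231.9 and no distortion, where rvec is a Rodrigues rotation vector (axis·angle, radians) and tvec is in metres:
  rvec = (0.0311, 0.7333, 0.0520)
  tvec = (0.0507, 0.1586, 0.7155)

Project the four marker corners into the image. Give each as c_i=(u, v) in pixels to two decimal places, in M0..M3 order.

c0=(326.84, 396.46) c1=(408.02, 419.56) c2=(412.68, 325.81) c3=(330.49, 311.66)

Intrinsics K: fx=677.7, fy=591.7, cx=319.4, cy=231.9
Marker side s = 0.109 m; corners in marker frame (Z=0):
  M0 = (-0.0545, +0.0545, 0)
  M1 = (+0.0545, +0.0545, 0)
  M2 = (+0.0545, -0.0545, 0)
  M3 = (-0.0545, -0.0545, 0)
rvec = (0.0311, 0.7333, 0.0520), |rvec| = θ = 0.73580 rad = 42.158°
Rodrigues: sinθ=0.67118, 1−cosθ=0.25871; R = I + sinθ·[k]× + (1−cosθ)·[k]×²:
    [+0.74176 -0.03654 +0.66967]
    [+0.05833 +0.99825 -0.01015]
    [-0.66813 +0.04659 +0.74259]
t = (0.0507, 0.1586, 0.7155) m
M0: Pc = R·M0+t = (+0.00828, +0.20983, +0.75445); u = 677.7·(+0.00828)/0.75445 + 319.4 = 326.8404, v = 591.7·(+0.20983)/0.75445 + 231.9 = 396.4614
M1: Pc = R·M1+t = (+0.08913, +0.21618, +0.68163); u = 677.7·(+0.08913)/0.68163 + 319.4 = 408.0211, v = 591.7·(+0.21618)/0.68163 + 231.9 = 419.5626
M2: Pc = R·M2+t = (+0.09312, +0.10737, +0.67655); u = 677.7·(+0.09312)/0.67655 + 319.4 = 412.6755, v = 591.7·(+0.10737)/0.67655 + 231.9 = 325.8085
M3: Pc = R·M3+t = (+0.01227, +0.10102, +0.74937); u = 677.7·(+0.01227)/0.74937 + 319.4 = 330.4923, v = 591.7·(+0.10102)/0.74937 + 231.9 = 311.6619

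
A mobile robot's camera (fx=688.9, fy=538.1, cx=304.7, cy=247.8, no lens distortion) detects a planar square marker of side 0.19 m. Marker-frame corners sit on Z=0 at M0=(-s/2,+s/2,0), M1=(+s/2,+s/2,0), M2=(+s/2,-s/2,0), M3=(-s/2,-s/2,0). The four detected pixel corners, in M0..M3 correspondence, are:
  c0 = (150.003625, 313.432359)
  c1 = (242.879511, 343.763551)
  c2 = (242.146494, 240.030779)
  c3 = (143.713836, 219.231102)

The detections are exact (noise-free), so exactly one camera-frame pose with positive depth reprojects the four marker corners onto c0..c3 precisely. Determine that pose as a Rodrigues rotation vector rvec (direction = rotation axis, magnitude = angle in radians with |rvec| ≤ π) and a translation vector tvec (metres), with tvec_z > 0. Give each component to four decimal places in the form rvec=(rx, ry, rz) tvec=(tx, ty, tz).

rvec=(0.3020, 0.6426, 0.1270) tvec=(-0.1576, 0.0575, 0.9636)

Intrinsics K: fx=688.9, fy=538.1, cx=304.7, cy=247.8
Marker side s = 0.19 m; corners in marker frame (Z=0):
  M0 = (-0.0950, +0.0950, 0)
  M1 = (+0.0950, +0.0950, 0)
  M2 = (+0.0950, -0.0950, 0)
  M3 = (-0.0950, -0.0950, 0)
Detected image corners:
  c0 = (150.003625, 313.432359) px
  c1 = (242.879511, 343.763551) px
  c2 = (242.146494, 240.030779) px
  c3 = (143.713836, 219.231102) px
Planar DLT: solve 8×8 A·h = b for H (H[2,2]=1):
  H  [+387.83473 +83.05493 +192.05302]
  H  [-29.75697 +610.86888 +279.93555]
  H  [-0.59149 +0.32746 +1.00000]
B = K⁻¹H; ‖b₁‖=1.037753, ‖b₂‖=1.037753; λ = 2/(‖b₁‖+‖b₂‖) = 0.963621, sign → tz>0 ⇒ λ=+0.963621
r₁ = λ·B[:,0] = (+0.79459,+0.20919,-0.56997); r₂ = λ·B[:,1] = (-0.02339,+0.94862,+0.31555)
r₃ = r₁×r₂ = (+0.60669,-0.23740,+0.75866); SVD([r₁ r₂ r₃]) → R = UVᵀ:
  R  [+0.79459 -0.02339 +0.60669]
  R  [+0.20919 +0.94862 -0.23740]
  R  [-0.56997 +0.31555 +0.75866]
t = (-0.15757, +0.05755, +0.96362) m
tr R = 2.501874; θ = arccos((tr R − 1)/2) = 0.721317 rad = 41.328°
axis k = ((R−Rᵀ)₃₂, (R−Rᵀ)₁₃, (R−Rᵀ)₂₁) / (2 sinθ) = (+0.418664, +0.890904, +0.176096)
rvec = θ·k = (+0.301989, +0.642624, +0.127021)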